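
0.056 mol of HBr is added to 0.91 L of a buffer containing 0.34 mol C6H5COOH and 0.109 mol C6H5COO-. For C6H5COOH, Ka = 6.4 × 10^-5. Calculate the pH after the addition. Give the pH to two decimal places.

After neutralization: n(C6H5COOH) = 0.396 mol, n(C6H5COO-) = 0.053 mol.
pKa = −log(6.4 × 10^-5) = 4.194
pH = pKa + log([A⁻]/[HA]) = 4.194 + log(0.053/0.396) = 4.194 -0.873

pH = 3.32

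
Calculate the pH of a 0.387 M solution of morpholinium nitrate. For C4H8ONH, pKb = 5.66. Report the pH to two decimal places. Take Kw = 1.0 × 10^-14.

pH = 4.38

C4H8ONH2+ is the conjugate acid of the weak base C4H8ONH.
Kb = 10^(−5.66) = 2.19 × 10^-6
Ka = Kw/Kb = 1.0×10^-14 / 2.19 × 10^-6 = 4.57 × 10^-9
Let x = [H+] at equilibrium. Ka = x²/(0.387 − x).
Neglecting x in the denominator: x = √(4.57 × 10^-9 × 0.387) = 4.21 × 10^-5 M
Check: 0.011% ionized — well under 5%, approximation valid.
pH = −log(4.21 × 10^-5) = 4.38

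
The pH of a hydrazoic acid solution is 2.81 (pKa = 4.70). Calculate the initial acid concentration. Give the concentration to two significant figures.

[H+] = 10^(-2.81) = 1.55 × 10^-3 M = x
Ka = 10^(−4.70) = 2.00 × 10^-5
Ka = x²/(C₀ − x) ⇒ C₀ = x + x²/Ka
C₀ = 1.55 × 10^-3 + (1.55 × 10^-3)²/(2.00 × 10^-5) = 1.22 × 10^-1 M

C₀ = 1.2 × 10^-1 M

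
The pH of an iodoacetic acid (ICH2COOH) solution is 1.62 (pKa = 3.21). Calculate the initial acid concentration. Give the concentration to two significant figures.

[H+] = 10^(-1.62) = 2.40 × 10^-2 M = x
Ka = 10^(−3.21) = 6.17 × 10^-4
Ka = x²/(C₀ − x) ⇒ C₀ = x + x²/Ka
C₀ = 2.40 × 10^-2 + (2.40 × 10^-2)²/(6.17 × 10^-4) = 9.58 × 10^-1 M

C₀ = 9.6 × 10^-1 M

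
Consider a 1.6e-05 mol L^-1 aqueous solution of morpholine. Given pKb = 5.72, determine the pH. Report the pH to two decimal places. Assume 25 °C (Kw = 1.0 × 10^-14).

pH = 8.67

C4H8ONH + H2O ⇌ C4H8ONH2+ + OH-
Kb = 10^(−5.72) = 1.91 × 10^-6
Kb = [OH-]²/(1.6e-05 − [OH-]) = 1.91 × 10^-6
Here C₀/Kb ≈ 8.38, so the small-[OH-] approximation fails. Use the quadratic:
[OH-] = [−1.91e-06 + √(1.91e-06² + 1.22e-10)]/2 = 4.65 × 10^-6 M
pOH = −log(4.65 × 10^-6) = 5.33; pH = 14.00 − 5.33 = 8.67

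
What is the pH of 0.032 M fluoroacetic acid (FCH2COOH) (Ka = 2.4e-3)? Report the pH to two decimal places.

FCH2COOH ⇌ FCH2COO- + H+
Ka = [H+]²/(0.032 − [H+]) = 2.4 × 10^-3
The 5% rule fails; solving [H+]² + Ka·[H+] − Ka·C₀ = 0 exactly:
[H+] = (−Ka + √(Ka² + 4·Ka·C₀))/2 = 7.65 × 10^-3 M
pH = −log[H+] = −log(7.65 × 10^-3) = 2.12

pH = 2.12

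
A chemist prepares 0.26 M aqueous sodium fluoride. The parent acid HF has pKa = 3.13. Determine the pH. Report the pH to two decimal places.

F- is the conjugate base of the weak acid HF.
Ka = 10^(−3.13) = 7.41 × 10^-4
Kb = Kw/Ka = 1.0×10^-14 / 7.41 × 10^-4 = 1.35 × 10^-11
Kb = x²/(0.26 − x) = 1.35 × 10^-11
Since Kb ≪ C₀, x ≈ √(Kb·C₀) = 1.87 × 10^-6 M.
(x/C₀ = 0.00072% < 5%, so the approximation holds.)
pOH = 5.73, so pH = 14.00 − pOH = 8.27

pH = 8.27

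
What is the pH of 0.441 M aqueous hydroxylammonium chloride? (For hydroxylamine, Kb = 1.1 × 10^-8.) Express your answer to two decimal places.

pH = 3.20

NH3OH+ is the conjugate acid of the weak base NH2OH.
Ka = Kw/Kb = 1.0×10^-14 / 1.1 × 10^-8 = 9.09 × 10^-7
Ka = [H+]²/(0.441 − [H+]) = 9.09 × 10^-7
Since Ka ≪ C₀, [H+] ≈ √(Ka·C₀) = 6.33 × 10^-4 M.
pH = −log(6.33 × 10^-4) = 3.20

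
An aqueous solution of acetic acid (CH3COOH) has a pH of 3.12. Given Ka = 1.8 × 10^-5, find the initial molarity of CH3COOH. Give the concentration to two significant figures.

[H+] = 10^(-3.12) = 7.59 × 10^-4 M = x
Ka = x²/(C₀ − x) ⇒ C₀ = x + x²/Ka
C₀ = 7.59 × 10^-4 + (7.59 × 10^-4)²/(1.8 × 10^-5) = 3.28 × 10^-2 M

C₀ = 3.3 × 10^-2 M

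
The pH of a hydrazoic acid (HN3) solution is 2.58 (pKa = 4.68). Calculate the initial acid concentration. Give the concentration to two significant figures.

[H+] = 10^(-2.58) = 2.63 × 10^-3 M = x
Ka = 10^(−4.68) = 2.09 × 10^-5
Ka = x²/(C₀ − x) ⇒ C₀ = x + x²/Ka
C₀ = 2.63 × 10^-3 + (2.63 × 10^-3)²/(2.09 × 10^-5) = 3.34 × 10^-1 M

C₀ = 3.3 × 10^-1 M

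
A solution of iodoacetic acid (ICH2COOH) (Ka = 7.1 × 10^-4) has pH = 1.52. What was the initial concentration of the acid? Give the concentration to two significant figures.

[H+] = 10^(-1.52) = 3.02 × 10^-2 M = x
Ka = x²/(C₀ − x) ⇒ C₀ = x + x²/Ka
C₀ = 3.02 × 10^-2 + (3.02 × 10^-2)²/(7.1 × 10^-4) = 1.31 M

C₀ = 1.3 M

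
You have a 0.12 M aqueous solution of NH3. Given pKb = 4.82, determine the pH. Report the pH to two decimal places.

pH = 11.13

NH3 + H2O ⇌ NH4+ + OH-
Kb = 10^(−4.82) = 1.51 × 10^-5
Kb = [OH-]²/(0.12 − [OH-]) = 1.51 × 10^-5
Neglecting [OH-] in the denominator: [OH-] = √(1.51 × 10^-5 × 0.12) = 1.35 × 10^-3 M
([OH-]/C₀ = 1.1% < 5%, so the approximation holds.)
pOH = 2.87, so pH = 14.00 − pOH = 11.13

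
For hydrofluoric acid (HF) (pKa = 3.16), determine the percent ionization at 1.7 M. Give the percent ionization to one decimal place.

HF ⇌ F- + H+; let x = [H+] at equilibrium.
Ka = 10^(−3.16) = 6.92 × 10^-4
x ≈ √(Ka·C₀) = √(6.92 × 10^-4 × 1.7) = 3.43 × 10^-2 M
% ionization = x/C₀ × 100% = 3.43 × 10^-2/1.7 × 100% = 2.0%

2.0%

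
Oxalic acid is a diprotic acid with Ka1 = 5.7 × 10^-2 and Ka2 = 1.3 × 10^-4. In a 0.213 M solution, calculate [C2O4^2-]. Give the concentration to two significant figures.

1.3 × 10^-4 M

First ionization gives [H+] ≈ [HC2O4-] = 8.53 × 10^-2 M.
Second step: Ka2 = [H+][C2O4^2-]/[HC2O4-] ≈ [C2O4^2-] (since [H+] ≈ [HC2O4-]).
So [C2O4^2-] ≈ Ka2.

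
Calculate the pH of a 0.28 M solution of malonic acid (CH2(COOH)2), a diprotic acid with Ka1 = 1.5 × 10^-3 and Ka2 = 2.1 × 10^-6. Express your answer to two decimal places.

pH = 1.70

Ka1 ≫ Ka2, so treat the first dissociation as the only significant source of H+.
Ka1 = x²/(0.28 − x) = 1.5 × 10^-3
Solving the quadratic: x = (−Ka1 + √(Ka1² + 4·Ka1·C₀))/2 = 1.98 × 10^-2 M
pH = −log(1.98 × 10^-2) = 1.70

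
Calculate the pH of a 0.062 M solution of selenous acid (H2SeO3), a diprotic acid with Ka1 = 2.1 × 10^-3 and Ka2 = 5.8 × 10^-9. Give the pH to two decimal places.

pH = 1.98

Ka1 ≫ Ka2, so treat the first dissociation as the only significant source of H+.
Ka1 = x²/(0.062 − x) = 2.1 × 10^-3
Solving the quadratic: x = (−Ka1 + √(Ka1² + 4·Ka1·C₀))/2 = 1.04 × 10^-2 M
pH = −log(1.04 × 10^-2) = 1.98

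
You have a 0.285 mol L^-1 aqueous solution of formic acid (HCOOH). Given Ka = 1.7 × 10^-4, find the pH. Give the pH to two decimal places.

HCOOH ⇌ HCOO- + H+
Let x = [H+] at equilibrium. Ka = x²/(0.285 − x).
Since Ka ≪ C₀, x ≈ √(Ka·C₀) = 6.96 × 10^-3 M.
pH = −log[H+] = −log(6.96 × 10^-3) = 2.16

pH = 2.16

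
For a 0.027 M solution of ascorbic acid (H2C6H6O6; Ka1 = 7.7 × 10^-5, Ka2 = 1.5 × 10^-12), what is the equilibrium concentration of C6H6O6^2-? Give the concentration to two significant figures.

First ionization gives [H+] ≈ [HC6H6O6-] = 1.40 × 10^-3 M.
Second step: Ka2 = [H+][C6H6O6^2-]/[HC6H6O6-] ≈ [C6H6O6^2-] (since [H+] ≈ [HC6H6O6-]).
So [C6H6O6^2-] ≈ Ka2.

1.5 × 10^-12 M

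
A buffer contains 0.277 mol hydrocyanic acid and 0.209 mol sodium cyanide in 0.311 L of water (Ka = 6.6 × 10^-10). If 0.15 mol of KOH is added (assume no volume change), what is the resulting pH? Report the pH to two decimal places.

pH = 9.63

OH- converts HCN to CN-: HCN → 0.127 mol, CN- → 0.359 mol.
pKa = −log(6.6 × 10^-10) = 9.180
Henderson–Hasselbalch with mole ratio 0.359/0.127: pH = 9.180 + (+0.451)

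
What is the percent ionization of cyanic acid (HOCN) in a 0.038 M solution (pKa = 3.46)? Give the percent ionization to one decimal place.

HOCN ⇌ OCN- + H+; let x = [H+] at equilibrium.
Ka = 10^(−3.46) = 3.47 × 10^-4
Solve x² + 0.000347x − 1.32e-05 = 0 → x = 3.46 × 10^-3 M
Fraction ionized = 3.46 × 10^-3 / 0.038 = 0.0911 → 9.1%

9.1%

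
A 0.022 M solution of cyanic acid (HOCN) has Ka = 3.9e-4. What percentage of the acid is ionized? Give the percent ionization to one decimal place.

HOCN ⇌ OCN- + H+; let x = [H+] at equilibrium.
Solve x² + 0.00039x − 8.58e-06 = 0 → x = 2.74 × 10^-3 M
% ionization = x/C₀ × 100% = 2.74 × 10^-3/0.022 × 100% = 12.5%

12.5%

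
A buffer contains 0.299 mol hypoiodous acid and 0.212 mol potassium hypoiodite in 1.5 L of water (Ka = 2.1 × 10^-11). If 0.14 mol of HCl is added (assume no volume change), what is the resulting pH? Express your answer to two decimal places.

Added H+ converts OI- to HOI: HOI → 0.439 mol, OI- → 0.072 mol.
pKa = −log(2.1 × 10^-11) = 10.678
pH = pKa + log(n_OI-/n_HOI) = 10.678 + log(0.072/0.439) = 10.678 + (-0.785)

pH = 9.89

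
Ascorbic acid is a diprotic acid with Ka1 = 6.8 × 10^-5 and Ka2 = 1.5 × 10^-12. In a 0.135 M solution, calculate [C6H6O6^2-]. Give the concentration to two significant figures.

First ionization gives [H+] ≈ [HC6H6O6-] = 3.03 × 10^-3 M.
Second step: Ka2 = [H+][C6H6O6^2-]/[HC6H6O6-] ≈ [C6H6O6^2-] (since [H+] ≈ [HC6H6O6-]).
So [C6H6O6^2-] ≈ Ka2.

1.5 × 10^-12 M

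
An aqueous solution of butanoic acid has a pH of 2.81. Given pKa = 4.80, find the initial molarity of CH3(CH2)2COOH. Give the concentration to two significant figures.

[H+] = 10^(-2.81) = 1.55 × 10^-3 M = x
Ka = 10^(−4.80) = 1.58 × 10^-5
Ka = x²/(C₀ − x) ⇒ C₀ = x + x²/Ka
C₀ = 1.55 × 10^-3 + (1.55 × 10^-3)²/(1.58 × 10^-5) = 1.54 × 10^-1 M

C₀ = 1.5 × 10^-1 M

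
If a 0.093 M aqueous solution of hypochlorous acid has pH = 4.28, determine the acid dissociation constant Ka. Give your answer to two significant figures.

[H+] = 10^(-4.28) = 5.25 × 10^-5 M
At equilibrium [HA] = 0.093 − 5.25 × 10^-5 = 9.29 × 10^-2 M
Ka = [H+][A-]/[HA] = (5.25 × 10^-5)² / 9.29 × 10^-2 = 3.0 × 10^-8

Ka = 3.0 × 10^-8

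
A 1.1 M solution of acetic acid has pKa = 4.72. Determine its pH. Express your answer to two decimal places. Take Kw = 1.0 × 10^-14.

pH = 2.34

CH3COOH ⇌ CH3COO- + H+
Ka = 10^(−4.72) = 1.91 × 10^-5
Ka = [H+]²/(1.1 − [H+]) = 1.91 × 10^-5
Assume [H+] ≪ 1.1: [H+] ≈ √(1.91 × 10^-5 × 1.1) = 4.58 × 10^-3 M
pH = −log[H+] = −log(4.58 × 10^-3) = 2.34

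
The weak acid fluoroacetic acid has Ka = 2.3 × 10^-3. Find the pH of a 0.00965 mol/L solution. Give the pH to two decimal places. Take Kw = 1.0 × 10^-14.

FCH2COOH ⇌ FCH2COO- + H+
From the ICE table, Ka = [H+]²/(0.00965 − [H+]) = 2.3 × 10^-3.
Here C₀/Ka ≈ 4.2, so the small-[H+] approximation fails. Use the quadratic:
[H+] = [−0.0023 + √(0.0023² + 8.88e-05)]/2 = 3.70 × 10^-3 M
pH = −log[H+] = −log(3.70 × 10^-3) = 2.43

pH = 2.43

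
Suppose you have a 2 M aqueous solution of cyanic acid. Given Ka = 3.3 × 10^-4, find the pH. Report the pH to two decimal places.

HOCN ⇌ OCN- + H+
From the ICE table, Ka = [H+]²/(2 − [H+]) = 3.3 × 10^-4.
Assume [H+] ≪ 2: [H+] ≈ √(3.3 × 10^-4 × 2) = 2.57 × 10^-2 M
([H+]/C₀ = 1.3% < 5%, so the approximation holds.)
pH = −log[H+] = −log(2.57 × 10^-2) = 1.59

pH = 1.59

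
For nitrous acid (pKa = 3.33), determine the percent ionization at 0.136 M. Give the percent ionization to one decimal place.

5.7%

HNO2 ⇌ NO2- + H+; let x = [H+] at equilibrium.
Ka = 10^(−3.33) = 4.68 × 10^-4
Ka = x²/(C₀ − x); solving the quadratic gives x = 7.75 × 10^-3 M.
% ionization = x/C₀ × 100% = 7.75 × 10^-3/0.136 × 100% = 5.7%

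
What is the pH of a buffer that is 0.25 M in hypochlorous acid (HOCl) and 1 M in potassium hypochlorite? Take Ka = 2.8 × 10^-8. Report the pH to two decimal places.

pH = 8.15

pKa = −log(2.8 × 10^-8) = 7.553
Using pH = pKa + log([base]/[acid]) with [base]/[acid] = 1/0.25:
pH = 7.553 + (+0.602) = 8.15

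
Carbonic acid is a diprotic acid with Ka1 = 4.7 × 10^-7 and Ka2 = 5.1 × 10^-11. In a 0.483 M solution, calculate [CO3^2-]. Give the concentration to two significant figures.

5.1 × 10^-11 M

First ionization gives [H+] ≈ [HCO3-] = 4.76 × 10^-4 M.
Second step: Ka2 = [H+][CO3^2-]/[HCO3-] ≈ [CO3^2-] (since [H+] ≈ [HCO3-]).
So [CO3^2-] ≈ Ka2.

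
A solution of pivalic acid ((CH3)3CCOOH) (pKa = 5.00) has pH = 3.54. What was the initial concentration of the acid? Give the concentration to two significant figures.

[H+] = 10^(-3.54) = 2.88 × 10^-4 M = x
Ka = 10^(−5.00) = 1.00 × 10^-5
Ka = x²/(C₀ − x) ⇒ C₀ = x + x²/Ka
C₀ = 2.88 × 10^-4 + (2.88 × 10^-4)²/(1.00 × 10^-5) = 8.58 × 10^-3 M

C₀ = 8.6 × 10^-3 M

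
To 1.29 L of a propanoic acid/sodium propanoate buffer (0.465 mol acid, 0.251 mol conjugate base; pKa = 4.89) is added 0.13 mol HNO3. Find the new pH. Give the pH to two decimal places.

After neutralization: n(CH3CH2COOH) = 0.595 mol, n(CH3CH2COO-) = 0.121 mol.
pH = pKa + log(n_CH3CH2COO-/n_CH3CH2COOH) = 4.89 + log(0.121/0.595) = 4.89 + (-0.692)

pH = 4.20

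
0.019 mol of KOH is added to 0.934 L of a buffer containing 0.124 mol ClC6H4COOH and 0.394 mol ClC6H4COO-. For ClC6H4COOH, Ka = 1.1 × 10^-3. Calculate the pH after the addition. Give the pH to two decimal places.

After neutralization: n(ClC6H4COOH) = 0.105 mol, n(ClC6H4COO-) = 0.413 mol.
pKa = −log(1.1 × 10^-3) = 2.959
Henderson–Hasselbalch with mole ratio 0.413/0.105: pH = 2.959 + (+0.595)

pH = 3.55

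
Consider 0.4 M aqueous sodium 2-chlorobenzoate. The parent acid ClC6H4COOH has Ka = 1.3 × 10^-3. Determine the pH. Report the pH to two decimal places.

ClC6H4COO- is the conjugate base of the weak acid ClC6H4COOH.
Kb = Kw/Ka = 1.0×10^-14 / 1.3 × 10^-3 = 7.69 × 10^-12
From the ICE table, Kb = x²/(0.4 − x) = 7.69 × 10^-12.
Assume x ≪ 0.4: x ≈ √(7.69 × 10^-12 × 0.4) = 1.75 × 10^-6 M
pOH = −log(1.75 × 10^-6) = 5.76; pH = 14.00 − 5.76 = 8.24

pH = 8.24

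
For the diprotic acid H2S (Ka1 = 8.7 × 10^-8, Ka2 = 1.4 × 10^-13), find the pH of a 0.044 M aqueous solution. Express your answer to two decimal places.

Since Ka1 ≫ Ka2, the first ionization dominates [H+].
Ka1 = x²/(0.044 − x) = 8.7 × 10^-8
x ≈ √(8.7 × 10^-8 × 0.044) = 6.19 × 10^-5 M
pH = −log(6.19 × 10^-5) = 4.21

pH = 4.21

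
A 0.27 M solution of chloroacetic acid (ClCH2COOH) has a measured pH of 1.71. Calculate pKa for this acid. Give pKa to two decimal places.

pKa = 2.82

[H+] = 10^(-1.71) = 1.95 × 10^-2 M
At equilibrium [HA] = 0.27 − 1.95 × 10^-2 = 2.51 × 10^-1 M
Ka = [H+][A-]/[HA] = (1.95 × 10^-2)² / 2.51 × 10^-1 = 1.51 × 10^-3
pKa = -log(1.51 × 10^-3) = 2.82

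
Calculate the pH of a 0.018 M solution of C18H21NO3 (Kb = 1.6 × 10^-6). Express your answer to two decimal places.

pH = 10.23

C18H21NO3 + H2O ⇌ C18H22NO3+ + OH-
Kb = [OH-]²/(0.018 − [OH-]) = 1.6 × 10^-6
Assume [OH-] ≪ 0.018: [OH-] ≈ √(1.6 × 10^-6 × 0.018) = 1.70 × 10^-4 M
Check: 0.94% ionized — well under 5%, approximation valid.
pOH = 3.77, so pH = 14.00 − pOH = 10.23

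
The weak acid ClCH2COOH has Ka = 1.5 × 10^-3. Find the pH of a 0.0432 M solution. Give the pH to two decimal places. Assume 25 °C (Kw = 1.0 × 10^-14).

ClCH2COOH ⇌ ClCH2COO- + H+
From the ICE table, Ka = [H+]²/(0.0432 − [H+]) = 1.5 × 10^-3.
Here C₀/Ka ≈ 28.8, so the small-[H+] approximation fails. Use the quadratic:
[H+] = [−0.0015 + √(0.0015² + 0.000259)]/2 = 7.33 × 10^-3 M
pH = −log[H+] = −log(7.33 × 10^-3) = 2.13

pH = 2.13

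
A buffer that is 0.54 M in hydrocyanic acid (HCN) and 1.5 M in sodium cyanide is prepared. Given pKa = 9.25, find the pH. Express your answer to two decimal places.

pH = pKa + log([A⁻]/[HA]) = 9.25 + log(1.5/0.54)
pH = 9.25 + (+0.444) = 9.69

pH = 9.69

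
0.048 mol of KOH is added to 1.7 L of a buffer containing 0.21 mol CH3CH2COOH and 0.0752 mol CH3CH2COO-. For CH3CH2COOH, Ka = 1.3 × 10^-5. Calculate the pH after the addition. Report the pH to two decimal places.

pH = 4.77

After neutralization: n(CH3CH2COOH) = 0.162 mol, n(CH3CH2COO-) = 0.123 mol.
pKa = −log(1.3 × 10^-5) = 4.886
pH = pKa + log(n_CH3CH2COO-/n_CH3CH2COOH) = 4.886 + log(0.123/0.162) = 4.886 + (-0.120)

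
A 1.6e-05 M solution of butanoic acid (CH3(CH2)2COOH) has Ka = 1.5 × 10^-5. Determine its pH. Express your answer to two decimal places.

pH = 5.01

CH3(CH2)2COOH ⇌ CH3(CH2)2COO- + H+
From the ICE table, Ka = [H+]²/(1.6e-05 − [H+]) = 1.5 × 10^-5.
The 5% rule fails; solving [H+]² + Ka·[H+] − Ka·C₀ = 0 exactly:
[H+] = [−1.5e-05 + √(1.5e-05² + 9.6e-10)]/2 = 9.71 × 10^-6 M
pH = −log[H+] = −log(9.71 × 10^-6) = 5.01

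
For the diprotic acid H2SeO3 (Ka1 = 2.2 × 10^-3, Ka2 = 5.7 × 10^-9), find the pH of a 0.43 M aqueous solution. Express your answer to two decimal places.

Ka1 ≫ Ka2, so treat the first dissociation as the only significant source of H+.
Ka1 = x²/(0.43 − x) = 2.2 × 10^-3
Solving the quadratic: x = (−Ka1 + √(Ka1² + 4·Ka1·C₀))/2 = 2.97 × 10^-2 M
pH = −log(2.97 × 10^-2) = 1.53

pH = 1.53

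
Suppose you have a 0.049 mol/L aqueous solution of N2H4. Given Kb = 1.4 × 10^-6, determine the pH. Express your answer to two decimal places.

pH = 10.42

N2H4 + H2O ⇌ N2H5+ + OH-
Let x = [OH-] at equilibrium. Kb = x²/(0.049 − x).
Assume x ≪ 0.049: x ≈ √(1.4 × 10^-6 × 0.049) = 2.62 × 10^-4 M
pOH = −log(2.62 × 10^-4) = 3.58; pH = 14.00 − 3.58 = 10.42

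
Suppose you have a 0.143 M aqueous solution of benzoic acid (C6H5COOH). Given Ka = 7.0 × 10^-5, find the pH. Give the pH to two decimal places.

pH = 2.50

C6H5COOH ⇌ C6H5COO- + H+
Ka = x²/(0.143 − x) = 7.0 × 10^-5
Since Ka ≪ C₀, x ≈ √(Ka·C₀) = 3.16 × 10^-3 M.
(x/C₀ = 2.2% < 5%, so the approximation holds.)
pH = −log[H+] = −log(3.16 × 10^-3) = 2.50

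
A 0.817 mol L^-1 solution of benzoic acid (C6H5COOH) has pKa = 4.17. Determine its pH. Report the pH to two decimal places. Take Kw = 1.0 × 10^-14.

pH = 2.13

C6H5COOH ⇌ C6H5COO- + H+
Ka = 10^(−4.17) = 6.76 × 10^-5
Ka = [H+]²/(0.817 − [H+]) = 6.76 × 10^-5
Since Ka ≪ C₀, [H+] ≈ √(Ka·C₀) = 7.43 × 10^-3 M.
([H+]/C₀ = 0.91% < 5%, so the approximation holds.)
pH = −log(7.43 × 10^-3) = 2.13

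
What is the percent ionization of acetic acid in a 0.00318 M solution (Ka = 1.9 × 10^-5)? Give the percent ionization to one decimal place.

CH3COOH ⇌ CH3COO- + H+; let x = [H+] at equilibrium.
Ka = x²/(C₀ − x); solving the quadratic gives x = 2.36 × 10^-4 M.
Fraction ionized = 2.36 × 10^-4 / 0.00318 = 0.0742 → 7.4%

7.4%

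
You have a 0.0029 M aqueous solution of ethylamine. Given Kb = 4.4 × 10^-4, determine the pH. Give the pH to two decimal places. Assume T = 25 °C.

C2H5NH2 + H2O ⇌ C2H5NH3+ + OH-
Kb = x²/(0.0029 − x) = 4.4 × 10^-4
Here C₀/Kb ≈ 6.59, so the small-x approximation fails. Use the quadratic:
x = (−Kb + √(Kb² + 4·Kb·C₀))/2 = 9.31 × 10^-4 M
pOH = 3.03, so pH = 14.00 − pOH = 10.97

pH = 10.97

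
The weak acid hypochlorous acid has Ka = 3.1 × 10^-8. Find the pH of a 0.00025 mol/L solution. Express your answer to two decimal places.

HOCl ⇌ OCl- + H+
Ka = x²/(0.00025 − x) = 3.1 × 10^-8
Assume x ≪ 0.00025: x ≈ √(3.1 × 10^-8 × 0.00025) = 2.78 × 10^-6 M
pH = −log(2.78 × 10^-6) = 5.56

pH = 5.56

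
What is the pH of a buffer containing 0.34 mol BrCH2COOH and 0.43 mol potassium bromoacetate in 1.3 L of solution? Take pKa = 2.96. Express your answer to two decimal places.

Henderson–Hasselbalch: pH = pKa + log([BrCH2COO-]/[BrCH2COOH]) = 2.96 + log(0.43/0.34)
pH = 2.96 + (+0.102) = 3.06

pH = 3.06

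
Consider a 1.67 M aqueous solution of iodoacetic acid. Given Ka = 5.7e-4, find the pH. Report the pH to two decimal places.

ICH2COOH ⇌ ICH2COO- + H+
Let x = [H+] at equilibrium. Ka = x²/(1.67 − x).
Neglecting x in the denominator: x = √(5.7 × 10^-4 × 1.67) = 3.09 × 10^-2 M
(x/C₀ = 1.8% < 5%, so the approximation holds.)
pH = −log(3.09 × 10^-2) = 1.51

pH = 1.51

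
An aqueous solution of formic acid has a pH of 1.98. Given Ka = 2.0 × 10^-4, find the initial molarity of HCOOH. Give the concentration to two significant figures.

C₀ = 5.6 × 10^-1 M

[H+] = 10^(-1.98) = 1.05 × 10^-2 M = x
Ka = x²/(C₀ − x) ⇒ C₀ = x + x²/Ka
C₀ = 1.05 × 10^-2 + (1.05 × 10^-2)²/(2.0 × 10^-4) = 5.62 × 10^-1 M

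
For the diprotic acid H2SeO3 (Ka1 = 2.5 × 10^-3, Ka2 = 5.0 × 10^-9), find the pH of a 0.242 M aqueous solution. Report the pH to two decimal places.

Ka1 ≫ Ka2, so treat the first dissociation as the only significant source of H+.
Ka1 = x²/(0.242 − x) = 2.5 × 10^-3
Solving the quadratic: x = (−Ka1 + √(Ka1² + 4·Ka1·C₀))/2 = 2.34 × 10^-2 M
pH = −log(2.34 × 10^-2) = 1.63

pH = 1.63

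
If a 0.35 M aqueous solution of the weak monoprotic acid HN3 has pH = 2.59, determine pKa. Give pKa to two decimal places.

[H+] = 10^(-2.59) = 2.57 × 10^-3 M
At equilibrium [HA] = 0.35 − 2.57 × 10^-3 = 3.47 × 10^-1 M
Ka = [H+][A-]/[HA] = (2.57 × 10^-3)² / 3.47 × 10^-1 = 1.90 × 10^-5
pKa = -log(1.90 × 10^-5) = 4.72

pKa = 4.72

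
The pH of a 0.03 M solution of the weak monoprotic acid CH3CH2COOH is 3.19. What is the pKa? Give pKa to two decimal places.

[H+] = 10^(-3.19) = 6.46 × 10^-4 M
At equilibrium [HA] = 0.03 − 6.46 × 10^-4 = 2.94 × 10^-2 M
Ka = [H+][A-]/[HA] = (6.46 × 10^-4)² / 2.94 × 10^-2 = 1.42 × 10^-5
pKa = -log(1.42 × 10^-5) = 4.85

pKa = 4.85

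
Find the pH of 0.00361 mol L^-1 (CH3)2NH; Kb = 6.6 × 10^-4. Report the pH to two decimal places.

pH = 11.10

(CH3)2NH + H2O ⇌ (CH3)2NH2+ + OH-
Kb = x²/(0.00361 − x) = 6.6 × 10^-4
The 5% rule fails; solving x² + Kb·x − Kb·C₀ = 0 exactly:
x = (−Kb + √(Kb² + 4·Kb·C₀))/2 = 1.25 × 10^-3 M
pOH = −log(1.25 × 10^-3) = 2.90; pH = 14.00 − 2.90 = 11.10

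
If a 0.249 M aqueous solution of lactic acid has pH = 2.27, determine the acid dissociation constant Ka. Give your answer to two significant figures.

Ka = 1.2 × 10^-4

[H+] = 10^(-2.27) = 5.37 × 10^-3 M
At equilibrium [HA] = 0.249 − 5.37 × 10^-3 = 2.44 × 10^-1 M
Ka = [H+][A-]/[HA] = (5.37 × 10^-3)² / 2.44 × 10^-1 = 1.2 × 10^-4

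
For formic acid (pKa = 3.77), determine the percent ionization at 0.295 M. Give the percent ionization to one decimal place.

2.4%

HCOOH ⇌ HCOO- + H+; let x = [H+] at equilibrium.
Ka = 10^(−3.77) = 1.70 × 10^-4
x ≈ √(Ka·C₀) = √(1.70 × 10^-4 × 0.295) = 7.08 × 10^-3 M
Fraction ionized = 7.08 × 10^-3 / 0.295 = 0.0240 → 2.4%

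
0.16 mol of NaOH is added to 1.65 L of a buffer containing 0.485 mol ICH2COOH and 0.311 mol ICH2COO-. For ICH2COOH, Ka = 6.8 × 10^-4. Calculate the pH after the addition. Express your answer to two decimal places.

After neutralization: n(ICH2COOH) = 0.325 mol, n(ICH2COO-) = 0.471 mol.
pKa = −log(6.8 × 10^-4) = 3.167
pH = pKa + log([A⁻]/[HA]) = 3.167 + log(0.471/0.325) = 3.167 +0.161

pH = 3.33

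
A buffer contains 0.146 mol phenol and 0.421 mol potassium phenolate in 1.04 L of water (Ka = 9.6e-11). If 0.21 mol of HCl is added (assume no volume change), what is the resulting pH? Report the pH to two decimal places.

pH = 9.79

After neutralization: n(C6H5OH) = 0.356 mol, n(C6H5O-) = 0.211 mol.
pKa = −log(9.6 × 10^-11) = 10.018
Henderson–Hasselbalch with mole ratio 0.211/0.356: pH = 10.018 + (-0.227)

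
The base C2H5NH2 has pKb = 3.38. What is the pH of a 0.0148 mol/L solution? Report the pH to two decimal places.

pH = 11.36

C2H5NH2 + H2O ⇌ C2H5NH3+ + OH-
Kb = 10^(−3.38) = 4.17 × 10^-4
From the ICE table, Kb = x²/(0.0148 − x) = 4.17 × 10^-4.
Here C₀/Kb ≈ 35.5, so the small-x approximation fails. Use the quadratic:
x = [−0.000417 + √(0.000417² + 2.47e-05)]/2 = 2.28 × 10^-3 M
pOH = 2.64, so pH = 14.00 − pOH = 11.36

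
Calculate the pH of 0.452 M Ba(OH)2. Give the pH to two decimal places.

Ba(OH)2 is a strong base (each formula unit releases 2 OH-); [OH-] = 0.904 M.
pOH = -log(0.904) = 0.04
pH = 14.00 - 0.04 = 13.96

pH = 13.96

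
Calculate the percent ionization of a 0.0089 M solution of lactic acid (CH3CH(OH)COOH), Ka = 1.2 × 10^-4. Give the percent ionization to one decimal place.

CH3CH(OH)COOH ⇌ CH3CH(OH)COO- + H+; let x = [H+] at equilibrium.
Ka = x²/(C₀ − x); solving the quadratic gives x = 9.75 × 10^-4 M.
% ionization = x/C₀ × 100% = 9.75 × 10^-4/0.0089 × 100% = 11.0%

11.0%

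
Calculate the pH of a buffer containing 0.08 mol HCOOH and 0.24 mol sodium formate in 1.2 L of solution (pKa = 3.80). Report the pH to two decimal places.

Using pH = pKa + log([base]/[acid]) with [base]/[acid] = 0.24/0.08:
pH = 3.80 + (+0.477) = 4.28

pH = 4.28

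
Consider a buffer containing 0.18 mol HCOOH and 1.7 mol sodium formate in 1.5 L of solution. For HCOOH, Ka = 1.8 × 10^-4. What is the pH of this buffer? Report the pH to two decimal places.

pH = 4.72

pKa = −log(1.8 × 10^-4) = 3.745
Henderson–Hasselbalch: pH = pKa + log([HCOO-]/[HCOOH]) = 3.745 + log(1.7/0.18)
pH = 3.745 + (+0.975) = 4.72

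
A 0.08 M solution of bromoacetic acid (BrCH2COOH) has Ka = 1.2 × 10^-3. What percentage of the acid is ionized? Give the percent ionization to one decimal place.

11.5%

BrCH2COOH ⇌ BrCH2COO- + H+; let x = [H+] at equilibrium.
Solve x² + 0.0012x − 9.6e-05 = 0 → x = 9.22 × 10^-3 M
% ionization = x/C₀ × 100% = 9.22 × 10^-3/0.08 × 100% = 11.5%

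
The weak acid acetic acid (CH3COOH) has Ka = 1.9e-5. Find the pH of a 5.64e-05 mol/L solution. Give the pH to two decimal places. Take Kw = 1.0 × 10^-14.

pH = 4.61

CH3COOH ⇌ CH3COO- + H+
Ka = [H+]²/(5.64e-05 − [H+]) = 1.9 × 10^-5
[H+] is not negligible relative to C₀; solve [H+]² + 1.9e-05·[H+] − 1.07e-09 = 0.
[H+] = (−Ka + √(Ka² + 4·Ka·C₀))/2 = 2.46 × 10^-5 M
pH = −log(2.46 × 10^-5) = 4.61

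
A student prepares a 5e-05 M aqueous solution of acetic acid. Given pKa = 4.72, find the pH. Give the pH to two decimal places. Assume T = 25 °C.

CH3COOH ⇌ CH3COO- + H+
Ka = 10^(−4.72) = 1.91 × 10^-5
Let x = [H+] at equilibrium. Ka = x²/(5e-05 − x).
x is not negligible relative to C₀; solve x² + 1.91e-05·x − 9.55e-10 = 0.
x = [−1.91e-05 + √(1.91e-05² + 3.82e-09)]/2 = 2.28 × 10^-5 M
pH = −log(2.28 × 10^-5) = 4.64

pH = 4.64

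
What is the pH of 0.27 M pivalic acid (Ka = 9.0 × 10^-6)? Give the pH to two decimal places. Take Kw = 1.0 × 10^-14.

pH = 2.81

(CH3)3CCOOH ⇌ (CH3)3CCOO- + H+
Let x = [H+] at equilibrium. Ka = x²/(0.27 − x).
Neglecting x in the denominator: x = √(9.0 × 10^-6 × 0.27) = 1.56 × 10^-3 M
(x/C₀ = 0.58% < 5%, so the approximation holds.)
pH = −log(1.56 × 10^-3) = 2.81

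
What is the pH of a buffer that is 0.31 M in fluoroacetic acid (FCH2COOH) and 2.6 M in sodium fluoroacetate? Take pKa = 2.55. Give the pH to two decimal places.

pH = 3.47

Using pH = pKa + log([base]/[acid]) with [base]/[acid] = 2.6/0.31:
pH = 2.55 + (+0.924) = 3.47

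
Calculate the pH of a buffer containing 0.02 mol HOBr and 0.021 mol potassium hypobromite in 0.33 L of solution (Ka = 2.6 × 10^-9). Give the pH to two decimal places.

pH = 8.61

pKa = −log(2.6 × 10^-9) = 8.585
Henderson–Hasselbalch: pH = pKa + log([OBr-]/[HOBr]) = 8.585 + log(0.021/0.02)
pH = 8.585 + (+0.021) = 8.61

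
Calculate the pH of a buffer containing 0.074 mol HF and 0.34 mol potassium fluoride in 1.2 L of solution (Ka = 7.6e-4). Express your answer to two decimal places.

pH = 3.78

pKa = −log(7.6 × 10^-4) = 3.119
Using pH = pKa + log([base]/[acid]) with [base]/[acid] = 0.34/0.074:
pH = 3.119 + (+0.662) = 3.78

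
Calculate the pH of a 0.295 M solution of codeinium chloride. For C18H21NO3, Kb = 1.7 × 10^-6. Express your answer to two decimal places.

pH = 4.38

C18H22NO3+ is the conjugate acid of the weak base C18H21NO3.
Ka = Kw/Kb = 1.0×10^-14 / 1.7 × 10^-6 = 5.88 × 10^-9
Ka = [H+]²/(0.295 − [H+]) = 5.88 × 10^-9
Neglecting [H+] in the denominator: [H+] = √(5.88 × 10^-9 × 0.295) = 4.16 × 10^-5 M
pH = −log(4.16 × 10^-5) = 4.38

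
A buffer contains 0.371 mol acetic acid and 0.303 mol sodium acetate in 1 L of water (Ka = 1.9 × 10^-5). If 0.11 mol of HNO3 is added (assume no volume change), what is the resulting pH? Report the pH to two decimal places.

After neutralization: n(CH3COOH) = 0.481 mol, n(CH3COO-) = 0.193 mol.
pKa = −log(1.9 × 10^-5) = 4.721
Henderson–Hasselbalch with mole ratio 0.193/0.481: pH = 4.721 + (-0.397)

pH = 4.32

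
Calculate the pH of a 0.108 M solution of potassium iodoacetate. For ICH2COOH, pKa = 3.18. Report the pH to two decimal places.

ICH2COO- is the conjugate base of the weak acid ICH2COOH.
Ka = 10^(−3.18) = 6.61 × 10^-4
Kb = Kw/Ka = 1.0×10^-14 / 6.61 × 10^-4 = 1.51 × 10^-11
Let x = [OH-] at equilibrium. Kb = x²/(0.108 − x).
Since Kb ≪ C₀, x ≈ √(Kb·C₀) = 1.28 × 10^-6 M.
Check: 0.0012% ionized — well under 5%, approximation valid.
pOH = 5.89, so pH = 14.00 − pOH = 8.11

pH = 8.11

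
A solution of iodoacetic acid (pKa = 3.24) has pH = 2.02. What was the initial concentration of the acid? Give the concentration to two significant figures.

[H+] = 10^(-2.02) = 9.55 × 10^-3 M = x
Ka = 10^(−3.24) = 5.75 × 10^-4
Ka = x²/(C₀ − x) ⇒ C₀ = x + x²/Ka
C₀ = 9.55 × 10^-3 + (9.55 × 10^-3)²/(5.75 × 10^-4) = 1.68 × 10^-1 M

C₀ = 1.7 × 10^-1 M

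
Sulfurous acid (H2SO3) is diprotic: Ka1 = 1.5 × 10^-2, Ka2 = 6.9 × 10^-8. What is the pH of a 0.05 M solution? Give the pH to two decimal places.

pH = 1.68

Since Ka1 ≫ Ka2, the first ionization dominates [H+].
Ka1 = x²/(0.05 − x) = 1.5 × 10^-2
Solving the quadratic: x = (−Ka1 + √(Ka1² + 4·Ka1·C₀))/2 = 2.09 × 10^-2 M
pH = −log(2.09 × 10^-2) = 1.68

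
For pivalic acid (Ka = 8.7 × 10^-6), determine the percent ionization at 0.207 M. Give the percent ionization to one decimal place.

0.6%

(CH3)3CCOOH ⇌ (CH3)3CCOO- + H+; let x = [H+] at equilibrium.
x ≈ √(Ka·C₀) = √(8.7 × 10^-6 × 0.207) = 1.34 × 10^-3 M
% ionization = x/C₀ × 100% = 1.34 × 10^-3/0.207 × 100% = 0.6%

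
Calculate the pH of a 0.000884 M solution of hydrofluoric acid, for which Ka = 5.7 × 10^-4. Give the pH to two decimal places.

HF ⇌ F- + H+
Let x = [H+] at equilibrium. Ka = x²/(0.000884 − x).
The 5% rule fails; solving x² + Ka·x − Ka·C₀ = 0 exactly:
x = (−Ka + √(Ka² + 4·Ka·C₀))/2 = 4.80 × 10^-4 M
pH = −log[H+] = −log(4.80 × 10^-4) = 3.32

pH = 3.32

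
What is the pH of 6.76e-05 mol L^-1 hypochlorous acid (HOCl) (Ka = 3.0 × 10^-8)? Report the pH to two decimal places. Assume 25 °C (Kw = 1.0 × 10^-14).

HOCl ⇌ OCl- + H+
Ka = x²/(6.76e-05 − x) = 3.0 × 10^-8
Neglecting x in the denominator: x = √(3.0 × 10^-8 × 6.76e-05) = 1.42 × 10^-6 M
pH = −log[H+] = −log(1.42 × 10^-6) = 5.85

pH = 5.85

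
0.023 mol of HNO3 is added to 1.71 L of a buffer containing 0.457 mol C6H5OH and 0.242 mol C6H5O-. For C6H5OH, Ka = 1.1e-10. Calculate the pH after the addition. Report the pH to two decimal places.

After neutralization: n(C6H5OH) = 0.48 mol, n(C6H5O-) = 0.219 mol.
pKa = −log(1.1 × 10^-10) = 9.959
pH = pKa + log([A⁻]/[HA]) = 9.959 + log(0.219/0.48) = 9.959 -0.341

pH = 9.62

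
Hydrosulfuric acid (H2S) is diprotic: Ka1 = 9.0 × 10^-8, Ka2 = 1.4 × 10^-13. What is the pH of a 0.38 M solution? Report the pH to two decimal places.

pH = 3.73

Since Ka1 ≫ Ka2, the first ionization dominates [H+].
Ka1 = x²/(0.38 − x) = 9.0 × 10^-8
x ≈ √(9.0 × 10^-8 × 0.38) = 1.85 × 10^-4 M
pH = −log(1.85 × 10^-4) = 3.73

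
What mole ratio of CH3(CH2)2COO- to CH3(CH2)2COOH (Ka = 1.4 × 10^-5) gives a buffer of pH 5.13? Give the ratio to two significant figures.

ratio = 1.9

pKa = -log(1.4 × 10^-5) = 4.854
pH = pKa + log(r) ⇒ log(r) = 5.13 − 4.854 = +0.276
r = [CH3(CH2)2COO-]/[CH3(CH2)2COOH] = 10^(+0.276) = 1.89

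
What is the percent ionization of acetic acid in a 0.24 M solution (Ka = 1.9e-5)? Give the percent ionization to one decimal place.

CH3COOH ⇌ CH3COO- + H+; let x = [H+] at equilibrium.
x ≈ √(Ka·C₀) = √(1.9 × 10^-5 × 0.24) = 2.14 × 10^-3 M
% ionization = x/C₀ × 100% = 2.14 × 10^-3/0.24 × 100% = 0.9%

0.9%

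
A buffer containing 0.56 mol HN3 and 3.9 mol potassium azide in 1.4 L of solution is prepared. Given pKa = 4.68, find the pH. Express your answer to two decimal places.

pH = 5.52

pH = pKa + log([A⁻]/[HA]) = 4.68 + log(3.9/0.56)
pH = 4.68 + (+0.843) = 5.52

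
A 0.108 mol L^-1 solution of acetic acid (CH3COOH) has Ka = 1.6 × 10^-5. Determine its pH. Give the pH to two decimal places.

pH = 2.88

CH3COOH ⇌ CH3COO- + H+
From the ICE table, Ka = [H+]²/(0.108 − [H+]) = 1.6 × 10^-5.
Since Ka ≪ C₀, [H+] ≈ √(Ka·C₀) = 1.31 × 10^-3 M.
([H+]/C₀ = 1.2% < 5%, so the approximation holds.)
pH = −log(1.31 × 10^-3) = 2.88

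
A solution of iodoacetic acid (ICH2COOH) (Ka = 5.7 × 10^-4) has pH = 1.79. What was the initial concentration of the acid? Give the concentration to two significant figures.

[H+] = 10^(-1.79) = 1.62 × 10^-2 M = x
Ka = x²/(C₀ − x) ⇒ C₀ = x + x²/Ka
C₀ = 1.62 × 10^-2 + (1.62 × 10^-2)²/(5.7 × 10^-4) = 4.77 × 10^-1 M

C₀ = 4.8 × 10^-1 M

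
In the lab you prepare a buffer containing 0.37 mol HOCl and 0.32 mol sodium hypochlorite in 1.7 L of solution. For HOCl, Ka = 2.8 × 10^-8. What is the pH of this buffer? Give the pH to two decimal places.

pH = 7.49

pKa = −log(2.8 × 10^-8) = 7.553
Using pH = pKa + log([base]/[acid]) with [base]/[acid] = 0.32/0.37:
pH = 7.553 + (-0.063) = 7.49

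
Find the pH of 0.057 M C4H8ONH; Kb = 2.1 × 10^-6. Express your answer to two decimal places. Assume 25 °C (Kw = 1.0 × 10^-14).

pH = 10.54

C4H8ONH + H2O ⇌ C4H8ONH2+ + OH-
From the ICE table, Kb = [OH-]²/(0.057 − [OH-]) = 2.1 × 10^-6.
Since Kb ≪ C₀, [OH-] ≈ √(Kb·C₀) = 3.46 × 10^-4 M.
pOH = −log(3.46 × 10^-4) = 3.46; pH = 14.00 − 3.46 = 10.54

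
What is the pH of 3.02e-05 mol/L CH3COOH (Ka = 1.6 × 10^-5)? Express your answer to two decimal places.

pH = 4.81

CH3COOH ⇌ CH3COO- + H+
From the ICE table, Ka = [H+]²/(3.02e-05 − [H+]) = 1.6 × 10^-5.
The 5% rule fails; solving [H+]² + Ka·[H+] − Ka·C₀ = 0 exactly:
[H+] = (−Ka + √(Ka² + 4·Ka·C₀))/2 = 1.54 × 10^-5 M
pH = −log[H+] = −log(1.54 × 10^-5) = 4.81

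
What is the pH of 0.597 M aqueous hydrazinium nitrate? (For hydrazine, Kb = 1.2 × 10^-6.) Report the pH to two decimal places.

N2H5+ is the conjugate acid of the weak base N2H4.
Ka = Kw/Kb = 1.0×10^-14 / 1.2 × 10^-6 = 8.33 × 10^-9
Ka = [H+]²/(0.597 − [H+]) = 8.33 × 10^-9
Assume [H+] ≪ 0.597: [H+] ≈ √(8.33 × 10^-9 × 0.597) = 7.05 × 10^-5 M
([H+]/C₀ = 0.012% < 5%, so the approximation holds.)
pH = −log[H+] = −log(7.05 × 10^-5) = 4.15

pH = 4.15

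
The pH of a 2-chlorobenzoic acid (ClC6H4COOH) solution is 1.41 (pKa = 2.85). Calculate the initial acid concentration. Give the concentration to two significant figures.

[H+] = 10^(-1.41) = 3.89 × 10^-2 M = x
Ka = 10^(−2.85) = 1.41 × 10^-3
Ka = x²/(C₀ − x) ⇒ C₀ = x + x²/Ka
C₀ = 3.89 × 10^-2 + (3.89 × 10^-2)²/(1.41 × 10^-3) = 1.11 M

C₀ = 1.1 M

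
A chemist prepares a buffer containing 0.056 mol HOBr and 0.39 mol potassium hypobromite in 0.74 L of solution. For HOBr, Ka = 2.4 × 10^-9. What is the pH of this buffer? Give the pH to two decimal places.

pH = 9.46

pKa = −log(2.4 × 10^-9) = 8.620
Henderson–Hasselbalch: pH = pKa + log([OBr-]/[HOBr]) = 8.620 + log(0.39/0.056)
pH = 8.620 + (+0.843) = 9.46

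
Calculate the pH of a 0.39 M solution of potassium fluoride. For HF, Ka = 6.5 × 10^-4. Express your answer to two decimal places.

pH = 8.39

F- is the conjugate base of the weak acid HF.
Kb = Kw/Ka = 1.0×10^-14 / 6.5 × 10^-4 = 1.54 × 10^-11
From the ICE table, Kb = x²/(0.39 − x) = 1.54 × 10^-11.
Neglecting x in the denominator: x = √(1.54 × 10^-11 × 0.39) = 2.45 × 10^-6 M
Check: 0.00063% ionized — well under 5%, approximation valid.
pOH = 5.61, so pH = 14.00 − pOH = 8.39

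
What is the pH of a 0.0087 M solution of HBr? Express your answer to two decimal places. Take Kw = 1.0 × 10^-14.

HBr is a strong acid and dissociates completely, so [H+] = 0.0087 M.
pH = -log(0.0087) = 2.06

pH = 2.06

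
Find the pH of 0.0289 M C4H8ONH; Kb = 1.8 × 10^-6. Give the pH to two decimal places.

C4H8ONH + H2O ⇌ C4H8ONH2+ + OH-
Kb = [OH-]²/(0.0289 − [OH-]) = 1.8 × 10^-6
Assume [OH-] ≪ 0.0289: [OH-] ≈ √(1.8 × 10^-6 × 0.0289) = 2.28 × 10^-4 M
pOH = −log(2.28 × 10^-4) = 3.64; pH = 14.00 − 3.64 = 10.36

pH = 10.36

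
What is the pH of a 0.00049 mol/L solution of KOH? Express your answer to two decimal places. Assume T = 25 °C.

KOH is a strong base; [OH-] = 0.00049 M.
pOH = -log(0.00049) = 3.31
pH = 14.00 - 3.31 = 10.69

pH = 10.69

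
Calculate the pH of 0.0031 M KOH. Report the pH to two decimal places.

pH = 11.49

KOH is a strong base; [OH-] = 0.0031 M.
pOH = -log(0.0031) = 2.51
pH = 14.00 - 2.51 = 11.49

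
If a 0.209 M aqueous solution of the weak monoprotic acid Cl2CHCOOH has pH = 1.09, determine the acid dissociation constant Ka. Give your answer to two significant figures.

Ka = 5.2 × 10^-2

[H+] = 10^(-1.09) = 8.13 × 10^-2 M
At equilibrium [HA] = 0.209 − 8.13 × 10^-2 = 1.28 × 10^-1 M
Ka = [H+][A-]/[HA] = (8.13 × 10^-2)² / 1.28 × 10^-1 = 5.2 × 10^-2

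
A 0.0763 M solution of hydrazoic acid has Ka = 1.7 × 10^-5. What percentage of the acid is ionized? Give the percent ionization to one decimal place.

1.5%

HN3 ⇌ N3- + H+; let x = [H+] at equilibrium.
x ≈ √(Ka·C₀) = √(1.7 × 10^-5 × 0.0763) = 1.14 × 10^-3 M
Fraction ionized = 1.14 × 10^-3 / 0.0763 = 0.0149 → 1.5%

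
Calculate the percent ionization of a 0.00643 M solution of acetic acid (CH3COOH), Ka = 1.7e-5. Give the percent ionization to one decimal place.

5.0%

CH3COOH ⇌ CH3COO- + H+; let x = [H+] at equilibrium.
Ka = x²/(C₀ − x); solving the quadratic gives x = 3.22 × 10^-4 M.
% ionization = x/C₀ × 100% = 3.22 × 10^-4/0.00643 × 100% = 5.0%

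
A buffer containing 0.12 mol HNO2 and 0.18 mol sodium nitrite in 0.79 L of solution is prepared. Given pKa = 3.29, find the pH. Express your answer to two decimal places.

pH = 3.47

pH = pKa + log([A⁻]/[HA]) = 3.29 + log(0.18/0.12)
pH = 3.29 + (+0.176) = 3.47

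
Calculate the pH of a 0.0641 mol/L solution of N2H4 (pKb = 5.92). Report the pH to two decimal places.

N2H4 + H2O ⇌ N2H5+ + OH-
Kb = 10^(−5.92) = 1.20 × 10^-6
Kb = [OH-]²/(0.0641 − [OH-]) = 1.20 × 10^-6
Neglecting [OH-] in the denominator: [OH-] = √(1.20 × 10^-6 × 0.0641) = 2.77 × 10^-4 M
Check: 0.43% ionized — well under 5%, approximation valid.
pOH = 3.56, so pH = 14.00 − pOH = 10.44

pH = 10.44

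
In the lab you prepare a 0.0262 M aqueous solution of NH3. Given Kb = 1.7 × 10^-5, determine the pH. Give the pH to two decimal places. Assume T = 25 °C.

NH3 + H2O ⇌ NH4+ + OH-
Kb = x²/(0.0262 − x) = 1.7 × 10^-5
Assume x ≪ 0.0262: x ≈ √(1.7 × 10^-5 × 0.0262) = 6.67 × 10^-4 M
Check: 2.5% ionized — well under 5%, approximation valid.
pOH = 3.18, so pH = 14.00 − pOH = 10.82

pH = 10.82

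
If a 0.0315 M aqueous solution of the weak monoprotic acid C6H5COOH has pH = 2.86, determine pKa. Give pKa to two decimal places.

pKa = 4.20

[H+] = 10^(-2.86) = 1.38 × 10^-3 M
At equilibrium [HA] = 0.0315 − 1.38 × 10^-3 = 3.01 × 10^-2 M
Ka = [H+][A-]/[HA] = (1.38 × 10^-3)² / 3.01 × 10^-2 = 6.33 × 10^-5
pKa = -log(6.33 × 10^-5) = 4.20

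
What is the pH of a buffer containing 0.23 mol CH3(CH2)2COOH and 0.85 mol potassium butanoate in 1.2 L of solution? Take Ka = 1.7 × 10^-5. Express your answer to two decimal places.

pKa = −log(1.7 × 10^-5) = 4.770
pH = pKa + log([A⁻]/[HA]) = 4.770 + log(0.85/0.23)
pH = 4.770 + (+0.568) = 5.34

pH = 5.34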